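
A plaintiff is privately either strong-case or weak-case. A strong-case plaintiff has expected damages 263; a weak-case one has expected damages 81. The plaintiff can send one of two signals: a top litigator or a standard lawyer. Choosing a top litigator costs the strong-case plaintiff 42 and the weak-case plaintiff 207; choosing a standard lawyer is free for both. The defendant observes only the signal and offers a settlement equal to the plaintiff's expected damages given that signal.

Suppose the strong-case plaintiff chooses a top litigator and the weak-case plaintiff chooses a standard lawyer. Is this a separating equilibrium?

Yes

If types separate, top litigator earns payment 263 and standard lawyer earns 81.
Strong-case: top litigator gives 263 − 42 = 221; standard lawyer gives 81 − 0 = 81. No deviation. ✓
Weak-case: standard lawyer gives 81 − 0 = 81; top litigator gives 263 − 207 = 56. No deviation. ✓
Both incentive constraints hold.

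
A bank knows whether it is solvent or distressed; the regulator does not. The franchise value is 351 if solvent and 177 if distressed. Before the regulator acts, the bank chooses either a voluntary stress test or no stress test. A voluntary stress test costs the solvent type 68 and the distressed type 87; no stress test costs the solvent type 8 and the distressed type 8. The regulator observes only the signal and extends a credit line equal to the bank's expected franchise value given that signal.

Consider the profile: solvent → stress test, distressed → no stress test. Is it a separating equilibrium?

If types separate, stress test earns payment 351 and no stress test earns 177.
Solvent: stress test gives 351 − 68 = 283; no stress test gives 177 − 8 = 169. No deviation. ✓
Distressed: no stress test gives 177 − 8 = 169; stress test gives 351 − 87 = 264. Would deviate. ✗

No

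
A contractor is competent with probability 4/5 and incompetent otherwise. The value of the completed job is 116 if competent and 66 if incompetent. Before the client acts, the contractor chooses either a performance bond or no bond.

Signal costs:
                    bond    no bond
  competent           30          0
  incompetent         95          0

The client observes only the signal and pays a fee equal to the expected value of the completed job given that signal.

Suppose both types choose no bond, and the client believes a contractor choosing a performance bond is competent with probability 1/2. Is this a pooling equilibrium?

Yes

At the pooled signal (no bond) the client holds the prior 4/5 and pays 4/5·116 + 1/5·66 = 106. Off-path (bond) belief 1/2 gives 1/2·116 + 1/2·66 = 91.
Competent: no bond gives 106 − 0 = 106; bond gives 91 − 30 = 61. Stays. ✓
Incompetent: no bond gives 106 − 0 = 106; bond gives 91 − 95 = -4. Stays. ✓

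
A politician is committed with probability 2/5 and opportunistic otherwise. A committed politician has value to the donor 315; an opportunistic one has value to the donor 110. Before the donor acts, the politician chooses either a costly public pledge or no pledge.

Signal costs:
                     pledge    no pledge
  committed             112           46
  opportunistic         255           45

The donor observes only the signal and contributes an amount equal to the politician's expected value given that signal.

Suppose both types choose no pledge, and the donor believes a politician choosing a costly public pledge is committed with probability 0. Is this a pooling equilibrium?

Yes

At the pooled signal (no pledge) the donor holds the prior 2/5 and pays 2/5·315 + 3/5·110 = 192. Off-path (pledge) belief 0 gives 0·315 + 1·110 = 110.
Committed: no pledge gives 192 − 46 = 146; pledge gives 110 − 112 = -2. Stays. ✓
Opportunistic: no pledge gives 192 − 45 = 147; pledge gives 110 − 255 = -145. Stays. ✓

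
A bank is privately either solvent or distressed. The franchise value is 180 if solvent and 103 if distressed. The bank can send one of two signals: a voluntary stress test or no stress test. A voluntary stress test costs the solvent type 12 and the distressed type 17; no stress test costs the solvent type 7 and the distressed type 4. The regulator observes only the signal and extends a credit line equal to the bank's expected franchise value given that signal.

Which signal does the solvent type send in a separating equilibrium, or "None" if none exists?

None

Try solvent → stress test, distressed → no stress test:
  Under separation the regulator infers type exactly: stress test → solvent (pays 180), no stress test → distressed (pays 103).
  Solvent: stress test gives 180 − 12 = 168; no stress test gives 103 − 7 = 96. No deviation. ✓
  Distressed: no stress test gives 103 − 4 = 99; stress test gives 180 − 17 = 163. Would deviate. ✗
Try solvent → no stress test, distressed → stress test:
  Under separation the regulator infers type exactly: no stress test → solvent (pays 180), stress test → distressed (pays 103).
  Solvent: no stress test gives 180 − 7 = 173; stress test gives 103 − 12 = 91. No deviation. ✓
  Distressed: stress test gives 103 − 17 = 86; no stress test gives 180 − 4 = 176. Would deviate. ✗
Neither assignment is incentive-compatible.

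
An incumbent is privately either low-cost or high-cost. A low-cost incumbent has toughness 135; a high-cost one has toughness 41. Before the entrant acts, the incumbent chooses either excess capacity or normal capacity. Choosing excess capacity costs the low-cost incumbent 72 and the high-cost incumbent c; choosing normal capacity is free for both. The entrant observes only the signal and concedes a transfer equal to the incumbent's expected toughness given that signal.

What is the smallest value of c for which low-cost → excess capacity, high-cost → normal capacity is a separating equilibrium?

Under separation: excess capacity → low-cost (pays 135); normal capacity → high-cost (pays 41).
Low-cost: 135 − 72 = 63 ≥ 41 − 0 = 41. Holds regardless of c. ✓
High-cost: 41 − 0 ≥ 135 − c, so c ≥ 135 − 41 = 94.

94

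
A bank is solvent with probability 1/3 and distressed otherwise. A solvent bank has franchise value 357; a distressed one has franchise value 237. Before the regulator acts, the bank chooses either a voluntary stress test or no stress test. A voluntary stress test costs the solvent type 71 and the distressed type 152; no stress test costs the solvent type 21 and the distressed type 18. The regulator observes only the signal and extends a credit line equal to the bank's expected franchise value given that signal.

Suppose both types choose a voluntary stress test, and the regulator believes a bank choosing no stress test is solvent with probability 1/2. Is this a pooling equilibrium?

At the pooled signal (stress test) the regulator holds the prior 1/3 and pays 1/3·357 + 2/3·237 = 277. Off-path (no stress test) belief 1/2 gives 1/2·357 + 1/2·237 = 297.
Solvent: stress test gives 277 − 71 = 206; no stress test gives 297 − 21 = 276. Deviates. ✗
Distressed: stress test gives 277 − 152 = 125; no stress test gives 297 − 18 = 279. Deviates. ✗

No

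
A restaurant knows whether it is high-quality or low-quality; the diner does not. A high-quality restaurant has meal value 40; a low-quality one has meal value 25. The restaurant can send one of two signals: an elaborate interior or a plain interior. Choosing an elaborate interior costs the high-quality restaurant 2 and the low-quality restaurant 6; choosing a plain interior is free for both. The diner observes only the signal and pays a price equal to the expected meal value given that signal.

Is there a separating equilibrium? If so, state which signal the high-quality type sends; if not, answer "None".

Try high-quality → elaborate interior, low-quality → plain interior:
  Under separation the diner infers type exactly: elaborate interior → high-quality (pays 40), plain interior → low-quality (pays 25).
  High-quality: elaborate interior gives 40 − 2 = 38; plain interior gives 25 − 0 = 25. No deviation. ✓
  Low-quality: plain interior gives 25 − 0 = 25; elaborate interior gives 40 − 6 = 34. Would deviate. ✗
Try high-quality → plain interior, low-quality → elaborate interior:
  Under separation the diner infers type exactly: plain interior → high-quality (pays 40), elaborate interior → low-quality (pays 25).
  High-quality: plain interior gives 40 − 0 = 40; elaborate interior gives 25 − 2 = 23. No deviation. ✓
  Low-quality: elaborate interior gives 25 − 6 = 19; plain interior gives 40 − 0 = 40. Would deviate. ✗
Neither assignment is incentive-compatible.

None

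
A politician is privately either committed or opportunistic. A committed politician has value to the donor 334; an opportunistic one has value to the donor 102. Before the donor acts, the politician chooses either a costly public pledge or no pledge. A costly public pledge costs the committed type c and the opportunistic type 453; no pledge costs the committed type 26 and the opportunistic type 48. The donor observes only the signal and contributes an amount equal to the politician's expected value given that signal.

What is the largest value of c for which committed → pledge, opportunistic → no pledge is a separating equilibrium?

Under separation: pledge → committed (pays 334); no pledge → opportunistic (pays 102).
Opportunistic: 102 − 48 = 54 ≥ 334 − 453 = -119. Holds regardless of c. ✓
Committed: 334 − c ≥ 102 − 26, so c ≤ 334 − 76 = 258.

258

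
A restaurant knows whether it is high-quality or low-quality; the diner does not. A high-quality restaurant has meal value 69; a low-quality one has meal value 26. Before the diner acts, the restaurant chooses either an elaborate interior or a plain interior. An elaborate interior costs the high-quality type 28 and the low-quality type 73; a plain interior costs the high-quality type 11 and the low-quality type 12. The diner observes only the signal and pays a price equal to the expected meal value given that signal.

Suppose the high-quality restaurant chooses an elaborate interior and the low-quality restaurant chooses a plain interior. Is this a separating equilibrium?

Yes

If types separate, elaborate interior earns payment 69 and plain interior earns 26.
High-quality: elaborate interior gives 69 − 28 = 41; plain interior gives 26 − 11 = 15. No deviation. ✓
Low-quality: plain interior gives 26 − 12 = 14; elaborate interior gives 69 − 73 = -4. No deviation. ✓
Both incentive constraints hold.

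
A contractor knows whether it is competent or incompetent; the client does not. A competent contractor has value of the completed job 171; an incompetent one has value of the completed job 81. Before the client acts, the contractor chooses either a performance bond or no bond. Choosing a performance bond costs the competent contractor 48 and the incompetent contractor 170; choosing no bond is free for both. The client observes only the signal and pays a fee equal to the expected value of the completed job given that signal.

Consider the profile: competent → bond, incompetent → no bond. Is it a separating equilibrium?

Under separation the client infers type exactly: bond → competent (pays 171), no bond → incompetent (pays 81).
Competent: bond gives 171 − 48 = 123; no bond gives 81 − 0 = 81. No deviation. ✓
Incompetent: no bond gives 81 − 0 = 81; bond gives 171 − 170 = 1. No deviation. ✓
Neither type gains from mimicking the other.

Yes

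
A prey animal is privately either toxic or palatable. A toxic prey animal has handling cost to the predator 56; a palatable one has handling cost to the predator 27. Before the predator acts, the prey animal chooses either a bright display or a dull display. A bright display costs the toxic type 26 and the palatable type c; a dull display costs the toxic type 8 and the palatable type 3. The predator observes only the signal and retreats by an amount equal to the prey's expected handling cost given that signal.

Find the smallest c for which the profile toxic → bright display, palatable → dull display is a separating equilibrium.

32

Under separation: bright display → toxic (pays 56); dull display → palatable (pays 27).
Toxic: 56 − 26 = 30 ≥ 27 − 8 = 19. Holds regardless of c. ✓
Palatable: 27 − 3 ≥ 56 − c, so c ≥ 56 − 24 = 32.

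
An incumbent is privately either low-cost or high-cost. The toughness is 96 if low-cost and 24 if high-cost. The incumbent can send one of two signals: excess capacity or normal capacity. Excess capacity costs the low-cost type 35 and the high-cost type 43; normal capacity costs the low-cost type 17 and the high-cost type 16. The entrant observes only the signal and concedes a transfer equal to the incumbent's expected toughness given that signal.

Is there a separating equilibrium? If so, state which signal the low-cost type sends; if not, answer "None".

None

Try low-cost → excess capacity, high-cost → normal capacity:
  Under separation the entrant infers type exactly: excess capacity → low-cost (pays 96), normal capacity → high-cost (pays 24).
  Low-cost: excess capacity gives 96 − 35 = 61; normal capacity gives 24 − 17 = 7. No deviation. ✓
  High-cost: normal capacity gives 24 − 16 = 8; excess capacity gives 96 − 43 = 53. Would deviate. ✗
Try low-cost → normal capacity, high-cost → excess capacity:
  Under separation the entrant infers type exactly: normal capacity → low-cost (pays 96), excess capacity → high-cost (pays 24).
  Low-cost: normal capacity gives 96 − 17 = 79; excess capacity gives 24 − 35 = -11. No deviation. ✓
  High-cost: excess capacity gives 24 − 43 = -19; normal capacity gives 96 − 16 = 80. Would deviate. ✗
Neither assignment is incentive-compatible.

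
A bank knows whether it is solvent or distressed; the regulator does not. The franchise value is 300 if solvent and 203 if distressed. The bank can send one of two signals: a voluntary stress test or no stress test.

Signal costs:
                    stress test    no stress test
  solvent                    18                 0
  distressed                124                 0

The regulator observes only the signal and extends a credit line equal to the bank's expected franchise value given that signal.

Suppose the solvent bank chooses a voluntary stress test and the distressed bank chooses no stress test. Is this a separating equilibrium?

Yes

Under separation the regulator infers type exactly: stress test → solvent (pays 300), no stress test → distressed (pays 203).
Solvent: stress test gives 300 − 18 = 282; no stress test gives 203 − 0 = 203. No deviation. ✓
Distressed: no stress test gives 203 − 0 = 203; stress test gives 300 − 124 = 176. No deviation. ✓
Both incentive constraints hold.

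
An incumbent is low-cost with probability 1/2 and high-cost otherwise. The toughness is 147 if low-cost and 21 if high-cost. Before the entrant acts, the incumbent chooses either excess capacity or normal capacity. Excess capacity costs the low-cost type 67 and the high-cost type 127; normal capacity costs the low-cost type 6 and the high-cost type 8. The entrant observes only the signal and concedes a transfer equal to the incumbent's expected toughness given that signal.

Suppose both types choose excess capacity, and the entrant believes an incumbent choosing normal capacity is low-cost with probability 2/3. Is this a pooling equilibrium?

On the equilibrium path (excess capacity) the entrant holds the prior 1/2 and pays 1/2·147 + 1/2·21 = 84. Off-path (normal capacity) belief 2/3 gives 2/3·147 + 1/3·21 = 105.
Low-cost: excess capacity gives 84 − 67 = 17; normal capacity gives 105 − 6 = 99. Deviates. ✗
High-cost: excess capacity gives 84 − 127 = -43; normal capacity gives 105 − 8 = 97. Deviates. ✗

No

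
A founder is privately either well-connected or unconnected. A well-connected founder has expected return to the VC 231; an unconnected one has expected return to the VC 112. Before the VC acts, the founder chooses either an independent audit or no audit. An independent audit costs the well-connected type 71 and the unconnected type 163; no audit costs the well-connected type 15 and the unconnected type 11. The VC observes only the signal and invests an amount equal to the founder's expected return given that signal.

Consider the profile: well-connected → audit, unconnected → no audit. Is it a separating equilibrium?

Yes

Under separation the VC infers type exactly: audit → well-connected (pays 231), no audit → unconnected (pays 112).
Well-connected: audit gives 231 − 71 = 160; no audit gives 112 − 15 = 97. No deviation. ✓
Unconnected: no audit gives 112 − 11 = 101; audit gives 231 − 163 = 68. No deviation. ✓
Both incentive constraints hold.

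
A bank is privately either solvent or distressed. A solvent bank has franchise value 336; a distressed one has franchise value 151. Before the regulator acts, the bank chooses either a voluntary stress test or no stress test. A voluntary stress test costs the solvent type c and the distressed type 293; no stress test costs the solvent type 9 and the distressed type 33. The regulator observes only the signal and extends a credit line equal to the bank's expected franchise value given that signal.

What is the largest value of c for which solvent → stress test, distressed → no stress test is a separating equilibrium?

194

Under separation: stress test → solvent (pays 336); no stress test → distressed (pays 151).
Distressed: 151 − 33 = 118 ≥ 336 − 293 = 43. Holds regardless of c. ✓
Solvent: 336 − c ≥ 151 − 9, so c ≤ 336 − 142 = 194.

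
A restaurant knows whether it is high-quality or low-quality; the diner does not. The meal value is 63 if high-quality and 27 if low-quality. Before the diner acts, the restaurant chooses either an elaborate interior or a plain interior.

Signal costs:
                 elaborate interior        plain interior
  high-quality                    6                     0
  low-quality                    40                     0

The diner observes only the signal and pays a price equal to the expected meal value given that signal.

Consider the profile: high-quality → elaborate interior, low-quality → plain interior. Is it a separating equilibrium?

Under separation the diner infers type exactly: elaborate interior → high-quality (pays 63), plain interior → low-quality (pays 27).
High-quality: elaborate interior gives 63 − 6 = 57; plain interior gives 27 − 0 = 27. No deviation. ✓
Low-quality: plain interior gives 27 − 0 = 27; elaborate interior gives 63 − 40 = 23. No deviation. ✓
Both incentive constraints hold.

Yes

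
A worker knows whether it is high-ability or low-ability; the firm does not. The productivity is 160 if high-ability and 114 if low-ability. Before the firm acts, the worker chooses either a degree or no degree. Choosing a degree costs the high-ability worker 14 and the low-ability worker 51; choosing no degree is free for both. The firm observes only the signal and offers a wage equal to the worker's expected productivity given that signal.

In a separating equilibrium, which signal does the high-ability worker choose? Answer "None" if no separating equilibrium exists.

Try high-ability → degree, low-ability → no degree:
  Under separation the firm infers type exactly: degree → high-ability (pays 160), no degree → low-ability (pays 114).
  High-ability: degree gives 160 − 14 = 146; no degree gives 114 − 0 = 114. No deviation. ✓
  Low-ability: no degree gives 114 − 0 = 114; degree gives 160 − 51 = 109. No deviation. ✓
Both hold — the high-ability type sends degree.

degree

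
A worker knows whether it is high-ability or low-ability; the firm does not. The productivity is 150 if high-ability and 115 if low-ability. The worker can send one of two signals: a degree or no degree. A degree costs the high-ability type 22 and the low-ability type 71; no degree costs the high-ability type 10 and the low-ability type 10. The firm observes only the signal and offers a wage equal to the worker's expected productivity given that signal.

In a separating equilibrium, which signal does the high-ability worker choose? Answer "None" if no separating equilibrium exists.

degree

Try high-ability → degree, low-ability → no degree:
  Under separation the firm infers type exactly: degree → high-ability (pays 150), no degree → low-ability (pays 115).
  High-ability: degree gives 150 − 22 = 128; no degree gives 115 − 10 = 105. No deviation. ✓
  Low-ability: no degree gives 115 − 10 = 105; degree gives 150 − 71 = 79. No deviation. ✓
Both hold — the high-ability type sends degree.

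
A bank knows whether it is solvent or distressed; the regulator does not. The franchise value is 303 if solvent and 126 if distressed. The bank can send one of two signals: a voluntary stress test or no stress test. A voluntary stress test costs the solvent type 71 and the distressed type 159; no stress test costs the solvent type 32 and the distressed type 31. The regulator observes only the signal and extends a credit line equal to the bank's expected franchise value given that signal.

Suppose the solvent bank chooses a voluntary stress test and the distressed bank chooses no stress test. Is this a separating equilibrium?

If types separate, stress test earns payment 303 and no stress test earns 126.
Solvent: stress test gives 303 − 71 = 232; no stress test gives 126 − 32 = 94. No deviation. ✓
Distressed: no stress test gives 126 − 31 = 95; stress test gives 303 − 159 = 144. Would deviate. ✗

No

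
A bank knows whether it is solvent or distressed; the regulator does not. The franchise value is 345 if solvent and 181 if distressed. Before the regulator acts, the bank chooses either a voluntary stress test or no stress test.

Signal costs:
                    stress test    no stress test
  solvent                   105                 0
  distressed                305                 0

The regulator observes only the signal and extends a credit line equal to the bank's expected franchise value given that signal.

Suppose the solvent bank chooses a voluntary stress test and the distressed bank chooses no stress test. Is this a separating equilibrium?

Yes

Under separation the regulator infers type exactly: stress test → solvent (pays 345), no stress test → distressed (pays 181).
Solvent: stress test gives 345 − 105 = 240; no stress test gives 181 − 0 = 181. No deviation. ✓
Distressed: no stress test gives 181 − 0 = 181; stress test gives 345 − 305 = 40. No deviation. ✓
Neither type gains from mimicking the other.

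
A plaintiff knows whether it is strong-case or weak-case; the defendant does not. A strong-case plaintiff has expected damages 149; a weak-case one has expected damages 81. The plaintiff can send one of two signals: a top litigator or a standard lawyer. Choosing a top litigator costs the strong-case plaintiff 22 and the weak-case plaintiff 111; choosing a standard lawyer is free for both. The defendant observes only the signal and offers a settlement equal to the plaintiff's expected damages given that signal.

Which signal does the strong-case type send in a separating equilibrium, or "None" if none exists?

Try strong-case → top litigator, weak-case → standard lawyer:
  If types separate, top litigator earns payment 149 and standard lawyer earns 81.
  Strong-case: top litigator gives 149 − 22 = 127; standard lawyer gives 81 − 0 = 81. No deviation. ✓
  Weak-case: standard lawyer gives 81 − 0 = 81; top litigator gives 149 − 111 = 38. No deviation. ✓
Both hold — the strong-case type sends top litigator.

top litigator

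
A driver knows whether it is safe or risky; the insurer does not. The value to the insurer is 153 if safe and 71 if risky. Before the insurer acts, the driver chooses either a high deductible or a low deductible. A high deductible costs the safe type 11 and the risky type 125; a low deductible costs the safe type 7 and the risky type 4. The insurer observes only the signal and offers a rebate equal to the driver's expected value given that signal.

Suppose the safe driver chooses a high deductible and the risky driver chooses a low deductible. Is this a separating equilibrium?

If types separate, high deductible earns payment 153 and low deductible earns 71.
Safe: high deductible gives 153 − 11 = 142; low deductible gives 71 − 7 = 64. No deviation. ✓
Risky: low deductible gives 71 − 4 = 67; high deductible gives 153 − 125 = 28. No deviation. ✓
Both incentive constraints hold.

Yes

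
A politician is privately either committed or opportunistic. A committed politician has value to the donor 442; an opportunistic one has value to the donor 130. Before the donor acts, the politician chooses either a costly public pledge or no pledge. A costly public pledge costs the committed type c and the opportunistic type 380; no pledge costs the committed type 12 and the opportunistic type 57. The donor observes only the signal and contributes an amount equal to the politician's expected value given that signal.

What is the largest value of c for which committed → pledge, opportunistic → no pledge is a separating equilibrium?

324

Under separation: pledge → committed (pays 442); no pledge → opportunistic (pays 130).
Opportunistic: 130 − 57 = 73 ≥ 442 − 380 = 62. Holds regardless of c. ✓
Committed: 442 − c ≥ 130 − 12, so c ≤ 442 − 118 = 324.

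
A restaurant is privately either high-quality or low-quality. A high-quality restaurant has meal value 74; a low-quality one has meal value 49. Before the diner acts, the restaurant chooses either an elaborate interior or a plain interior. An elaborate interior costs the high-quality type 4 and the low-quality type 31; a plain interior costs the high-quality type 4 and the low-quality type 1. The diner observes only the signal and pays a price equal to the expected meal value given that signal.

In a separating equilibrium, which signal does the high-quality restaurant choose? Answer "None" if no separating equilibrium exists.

Try high-quality → elaborate interior, low-quality → plain interior:
  Under separation the diner infers type exactly: elaborate interior → high-quality (pays 74), plain interior → low-quality (pays 49).
  High-quality: elaborate interior gives 74 − 4 = 70; plain interior gives 49 − 4 = 45. No deviation. ✓
  Low-quality: plain interior gives 49 − 1 = 48; elaborate interior gives 74 − 31 = 43. No deviation. ✓
Both hold — the high-quality type sends elaborate interior.

elaborate interior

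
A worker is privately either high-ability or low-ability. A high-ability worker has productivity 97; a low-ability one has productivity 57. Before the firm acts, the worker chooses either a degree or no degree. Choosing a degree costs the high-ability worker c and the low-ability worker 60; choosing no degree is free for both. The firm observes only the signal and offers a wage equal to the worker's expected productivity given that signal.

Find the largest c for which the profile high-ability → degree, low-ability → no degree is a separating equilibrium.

Under separation: degree → high-ability (pays 97); no degree → low-ability (pays 57).
Low-ability: 57 − 0 = 57 ≥ 97 − 60 = 37. Holds regardless of c. ✓
High-ability: 97 − c ≥ 57 − 0, so c ≤ 97 − 57 = 40.

40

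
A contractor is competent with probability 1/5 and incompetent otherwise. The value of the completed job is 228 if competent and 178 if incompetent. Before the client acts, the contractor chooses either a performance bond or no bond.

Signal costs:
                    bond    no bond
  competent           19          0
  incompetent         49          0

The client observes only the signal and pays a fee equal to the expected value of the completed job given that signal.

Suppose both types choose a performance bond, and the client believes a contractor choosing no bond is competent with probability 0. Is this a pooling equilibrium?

No

At the pooled signal (bond) the client holds the prior 1/5 and pays 1/5·228 + 4/5·178 = 188. Off-path (no bond) belief 0 gives 0·228 + 1·178 = 178.
Competent: bond gives 188 − 19 = 169; no bond gives 178 − 0 = 178. Deviates. ✗
Incompetent: bond gives 188 − 49 = 139; no bond gives 178 − 0 = 178. Deviates. ✗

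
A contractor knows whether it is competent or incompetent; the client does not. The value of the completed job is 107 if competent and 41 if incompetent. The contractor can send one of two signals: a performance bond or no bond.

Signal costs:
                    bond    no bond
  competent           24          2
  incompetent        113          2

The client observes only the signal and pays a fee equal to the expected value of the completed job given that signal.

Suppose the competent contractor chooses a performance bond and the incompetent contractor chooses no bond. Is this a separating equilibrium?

If types separate, bond earns payment 107 and no bond earns 41.
Competent: bond gives 107 − 24 = 83; no bond gives 41 − 2 = 39. No deviation. ✓
Incompetent: no bond gives 41 − 2 = 39; bond gives 107 − 113 = -6. No deviation. ✓
Neither type gains from mimicking the other.

Yes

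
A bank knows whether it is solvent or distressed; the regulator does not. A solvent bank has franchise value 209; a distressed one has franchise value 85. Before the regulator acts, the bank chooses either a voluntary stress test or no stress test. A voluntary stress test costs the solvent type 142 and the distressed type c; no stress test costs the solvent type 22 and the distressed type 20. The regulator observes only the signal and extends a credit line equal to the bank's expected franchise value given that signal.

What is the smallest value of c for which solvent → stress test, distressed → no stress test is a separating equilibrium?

144

Under separation: stress test → solvent (pays 209); no stress test → distressed (pays 85).
Solvent: 209 − 142 = 67 ≥ 85 − 22 = 63. Holds regardless of c. ✓
Distressed: 85 − 20 ≥ 209 − c, so c ≥ 209 − 65 = 144.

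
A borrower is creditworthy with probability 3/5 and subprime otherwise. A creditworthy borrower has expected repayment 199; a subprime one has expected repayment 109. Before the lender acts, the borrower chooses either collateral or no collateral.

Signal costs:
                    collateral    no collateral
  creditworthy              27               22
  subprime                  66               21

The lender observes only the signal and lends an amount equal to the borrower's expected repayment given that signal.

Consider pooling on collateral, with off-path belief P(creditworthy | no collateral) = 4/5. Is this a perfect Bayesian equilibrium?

At the pooled signal (collateral) the lender holds the prior 3/5 and pays 3/5·199 + 2/5·109 = 163. Off-path (no collateral) belief 4/5 gives 4/5·199 + 1/5·109 = 181.
Creditworthy: collateral gives 163 − 27 = 136; no collateral gives 181 − 22 = 159. Deviates. ✗
Subprime: collateral gives 163 − 66 = 97; no collateral gives 181 − 21 = 160. Deviates. ✗

No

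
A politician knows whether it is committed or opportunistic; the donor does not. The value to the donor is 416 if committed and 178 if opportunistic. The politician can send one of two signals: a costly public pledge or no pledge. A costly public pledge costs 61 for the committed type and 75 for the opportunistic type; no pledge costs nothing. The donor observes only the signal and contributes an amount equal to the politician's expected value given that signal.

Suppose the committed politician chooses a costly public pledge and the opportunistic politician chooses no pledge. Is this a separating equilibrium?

Under separation the donor infers type exactly: pledge → committed (pays 416), no pledge → opportunistic (pays 178).
Committed: pledge gives 416 − 61 = 355; no pledge gives 178 − 0 = 178. No deviation. ✓
Opportunistic: no pledge gives 178 − 0 = 178; pledge gives 416 − 75 = 341. Would deviate. ✗

No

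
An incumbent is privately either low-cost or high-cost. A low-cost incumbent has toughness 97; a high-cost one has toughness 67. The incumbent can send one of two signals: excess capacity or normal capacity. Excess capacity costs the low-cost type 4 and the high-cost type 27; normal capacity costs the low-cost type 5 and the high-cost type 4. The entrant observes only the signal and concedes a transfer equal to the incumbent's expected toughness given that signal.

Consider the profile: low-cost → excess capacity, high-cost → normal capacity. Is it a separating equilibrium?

If types separate, excess capacity earns payment 97 and normal capacity earns 67.
Low-cost: excess capacity gives 97 − 4 = 93; normal capacity gives 67 − 5 = 62. No deviation. ✓
High-cost: normal capacity gives 67 − 4 = 63; excess capacity gives 97 − 27 = 70. Would deviate. ✗

No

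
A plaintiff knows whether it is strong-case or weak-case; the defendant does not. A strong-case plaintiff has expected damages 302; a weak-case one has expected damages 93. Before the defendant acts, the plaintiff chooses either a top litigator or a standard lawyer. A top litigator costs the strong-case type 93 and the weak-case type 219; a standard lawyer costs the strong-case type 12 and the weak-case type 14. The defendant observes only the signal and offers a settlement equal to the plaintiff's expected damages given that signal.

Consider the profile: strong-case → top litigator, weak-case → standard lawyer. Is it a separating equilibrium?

No

If types separate, top litigator earns payment 302 and standard lawyer earns 93.
Strong-case: top litigator gives 302 − 93 = 209; standard lawyer gives 93 − 12 = 81. No deviation. ✓
Weak-case: standard lawyer gives 93 − 14 = 79; top litigator gives 302 − 219 = 83. Would deviate. ✗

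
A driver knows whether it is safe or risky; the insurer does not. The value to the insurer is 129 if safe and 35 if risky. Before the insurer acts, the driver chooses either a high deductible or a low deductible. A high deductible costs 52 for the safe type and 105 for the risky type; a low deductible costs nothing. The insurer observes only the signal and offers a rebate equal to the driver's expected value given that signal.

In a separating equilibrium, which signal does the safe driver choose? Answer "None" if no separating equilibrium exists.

high deductible

Try safe → high deductible, risky → low deductible:
  If types separate, high deductible earns payment 129 and low deductible earns 35.
  Safe: high deductible gives 129 − 52 = 77; low deductible gives 35 − 0 = 35. No deviation. ✓
  Risky: low deductible gives 35 − 0 = 35; high deductible gives 129 − 105 = 24. No deviation. ✓
Both hold — the safe type sends high deductible.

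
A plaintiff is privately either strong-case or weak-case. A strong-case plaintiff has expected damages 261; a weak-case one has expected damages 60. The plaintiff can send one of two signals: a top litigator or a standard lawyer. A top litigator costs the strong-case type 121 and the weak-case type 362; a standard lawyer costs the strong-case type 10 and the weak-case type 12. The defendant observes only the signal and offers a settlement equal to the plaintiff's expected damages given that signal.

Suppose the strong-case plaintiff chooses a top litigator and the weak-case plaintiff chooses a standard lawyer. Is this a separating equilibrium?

If types separate, top litigator earns payment 261 and standard lawyer earns 60.
Strong-case: top litigator gives 261 − 121 = 140; standard lawyer gives 60 − 10 = 50. No deviation. ✓
Weak-case: standard lawyer gives 60 − 12 = 48; top litigator gives 261 − 362 = -101. No deviation. ✓
Neither type gains from mimicking the other.

Yes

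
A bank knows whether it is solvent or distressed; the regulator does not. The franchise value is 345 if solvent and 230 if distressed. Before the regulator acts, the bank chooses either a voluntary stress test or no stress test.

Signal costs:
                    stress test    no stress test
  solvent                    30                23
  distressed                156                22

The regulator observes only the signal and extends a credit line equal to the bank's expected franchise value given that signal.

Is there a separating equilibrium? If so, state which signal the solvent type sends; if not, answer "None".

Try solvent → stress test, distressed → no stress test:
  If types separate, stress test earns payment 345 and no stress test earns 230.
  Solvent: stress test gives 345 − 30 = 315; no stress test gives 230 − 23 = 207. No deviation. ✓
  Distressed: no stress test gives 230 − 22 = 208; stress test gives 345 − 156 = 189. No deviation. ✓
Both hold — the solvent type sends stress test.

stress test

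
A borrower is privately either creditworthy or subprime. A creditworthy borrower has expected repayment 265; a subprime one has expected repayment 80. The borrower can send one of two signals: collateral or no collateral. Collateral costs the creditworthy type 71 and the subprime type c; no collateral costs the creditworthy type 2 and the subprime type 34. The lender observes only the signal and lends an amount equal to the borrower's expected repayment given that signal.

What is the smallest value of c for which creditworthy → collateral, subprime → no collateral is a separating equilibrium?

Under separation: collateral → creditworthy (pays 265); no collateral → subprime (pays 80).
Creditworthy: 265 − 71 = 194 ≥ 80 − 2 = 78. Holds regardless of c. ✓
Subprime: 80 − 34 ≥ 265 − c, so c ≥ 265 − 46 = 219.

219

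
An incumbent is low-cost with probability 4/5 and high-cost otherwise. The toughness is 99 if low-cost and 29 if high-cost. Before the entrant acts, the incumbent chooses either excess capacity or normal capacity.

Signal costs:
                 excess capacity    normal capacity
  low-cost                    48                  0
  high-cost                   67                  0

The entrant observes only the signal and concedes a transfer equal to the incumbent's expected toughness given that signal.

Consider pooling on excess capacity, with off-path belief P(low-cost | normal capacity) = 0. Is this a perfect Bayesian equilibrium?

No

At the pooled signal (excess capacity) the entrant holds the prior 4/5 and pays 4/5·99 + 1/5·29 = 85. Off-path (normal capacity) belief 0 gives 0·99 + 1·29 = 29.
Low-cost: excess capacity gives 85 − 48 = 37; normal capacity gives 29 − 0 = 29. Stays. ✓
High-cost: excess capacity gives 85 − 67 = 18; normal capacity gives 29 − 0 = 29. Deviates. ✗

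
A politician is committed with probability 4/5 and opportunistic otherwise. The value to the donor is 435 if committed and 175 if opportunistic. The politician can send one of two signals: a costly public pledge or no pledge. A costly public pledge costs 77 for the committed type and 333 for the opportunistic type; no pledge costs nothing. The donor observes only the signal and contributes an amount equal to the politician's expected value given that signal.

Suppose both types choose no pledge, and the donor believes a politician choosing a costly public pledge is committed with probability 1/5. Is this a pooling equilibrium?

At the pooled signal (no pledge) the donor holds the prior 4/5 and pays 4/5·435 + 1/5·175 = 383. Off-path (pledge) belief 1/5 gives 1/5·435 + 4/5·175 = 227.
Committed: no pledge gives 383 − 0 = 383; pledge gives 227 − 77 = 150. Stays. ✓
Opportunistic: no pledge gives 383 − 0 = 383; pledge gives 227 − 333 = -106. Stays. ✓

Yes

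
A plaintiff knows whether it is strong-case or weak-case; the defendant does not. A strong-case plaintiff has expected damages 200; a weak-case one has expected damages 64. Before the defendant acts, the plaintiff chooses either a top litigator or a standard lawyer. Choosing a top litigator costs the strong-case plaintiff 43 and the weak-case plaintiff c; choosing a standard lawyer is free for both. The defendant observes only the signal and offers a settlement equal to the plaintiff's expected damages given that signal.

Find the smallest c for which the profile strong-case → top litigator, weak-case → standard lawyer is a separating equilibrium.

136

Under separation: top litigator → strong-case (pays 200); standard lawyer → weak-case (pays 64).
Strong-case: 200 − 43 = 157 ≥ 64 − 0 = 64. Holds regardless of c. ✓
Weak-case: 64 − 0 ≥ 200 − c, so c ≥ 200 − 64 = 136.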